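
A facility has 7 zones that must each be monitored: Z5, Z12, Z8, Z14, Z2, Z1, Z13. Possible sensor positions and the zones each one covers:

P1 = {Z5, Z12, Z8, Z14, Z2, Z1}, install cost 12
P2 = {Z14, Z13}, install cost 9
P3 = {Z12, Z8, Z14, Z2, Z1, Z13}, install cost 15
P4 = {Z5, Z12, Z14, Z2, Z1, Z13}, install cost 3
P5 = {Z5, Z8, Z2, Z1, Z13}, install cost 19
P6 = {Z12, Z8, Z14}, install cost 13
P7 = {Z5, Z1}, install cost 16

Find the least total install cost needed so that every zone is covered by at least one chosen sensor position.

P1, P4 cover every zone at install cost 12 + 3 = 15.
Any cover uses at least 2 sensor positions; among all covering selections none totals below 15.

15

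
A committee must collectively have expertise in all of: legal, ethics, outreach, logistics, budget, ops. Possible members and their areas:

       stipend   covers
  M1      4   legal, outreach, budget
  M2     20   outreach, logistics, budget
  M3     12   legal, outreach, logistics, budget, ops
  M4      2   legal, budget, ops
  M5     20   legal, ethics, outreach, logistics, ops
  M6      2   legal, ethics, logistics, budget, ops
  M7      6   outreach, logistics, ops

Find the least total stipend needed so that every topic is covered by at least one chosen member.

M1, M6 cover every topic at stipend 4 + 2 = 6.
Any cover uses at least 2 members; among all covering selections none totals below 6.

6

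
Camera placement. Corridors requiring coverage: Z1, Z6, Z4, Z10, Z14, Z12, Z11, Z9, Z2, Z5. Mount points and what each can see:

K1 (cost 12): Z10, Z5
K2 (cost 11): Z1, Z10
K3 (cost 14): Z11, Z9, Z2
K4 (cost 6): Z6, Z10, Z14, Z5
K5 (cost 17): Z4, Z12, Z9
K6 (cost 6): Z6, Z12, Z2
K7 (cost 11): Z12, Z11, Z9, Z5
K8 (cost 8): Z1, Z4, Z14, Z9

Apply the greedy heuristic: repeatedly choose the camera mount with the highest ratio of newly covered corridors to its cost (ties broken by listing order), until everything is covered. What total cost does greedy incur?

Pick 1: K4 adds 4 new (Z6, Z10, Z14, Z5) at cost 6 (ratio 4/6).
Pick 2: K8 adds 3 new (Z1, Z4, Z9) at cost 8 (ratio 3/8).
Pick 3: K6 adds 2 new (Z12, Z2) at cost 6 (ratio 2/6).
Pick 4: K7 adds 1 new (Z11) at cost 11 (ratio 1/11).
Greedy total cost: 6 + 8 + 6 + 11 = 31.

31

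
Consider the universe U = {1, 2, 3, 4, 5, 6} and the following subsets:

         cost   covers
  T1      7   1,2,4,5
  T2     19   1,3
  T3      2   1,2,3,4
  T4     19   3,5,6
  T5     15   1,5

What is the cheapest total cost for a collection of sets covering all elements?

21

T3, T4 cover every element at cost 2 + 19 = 21.
Any cover uses at least 2 sets; among all covering selections none totals below 21.
Greedy by coverage-per-cost would pick T3, T1, T4 for 28 — worse than the optimum 21.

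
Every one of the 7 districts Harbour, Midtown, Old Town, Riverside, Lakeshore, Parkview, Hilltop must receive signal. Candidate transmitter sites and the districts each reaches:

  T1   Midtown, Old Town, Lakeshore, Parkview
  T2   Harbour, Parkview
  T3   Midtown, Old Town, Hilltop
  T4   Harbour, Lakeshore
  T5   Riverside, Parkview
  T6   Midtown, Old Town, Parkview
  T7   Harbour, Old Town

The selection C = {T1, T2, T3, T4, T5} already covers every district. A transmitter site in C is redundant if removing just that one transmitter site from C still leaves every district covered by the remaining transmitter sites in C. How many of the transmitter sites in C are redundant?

Drop T1: the rest still cover every district — redundant.
Drop T2: the rest still cover every district — redundant.
Drop T3: Hilltop uncovered — not redundant.
Drop T4: the rest still cover every district — redundant.
Drop T5: Riverside uncovered — not redundant.
3 redundant: T1, T2, T4.

3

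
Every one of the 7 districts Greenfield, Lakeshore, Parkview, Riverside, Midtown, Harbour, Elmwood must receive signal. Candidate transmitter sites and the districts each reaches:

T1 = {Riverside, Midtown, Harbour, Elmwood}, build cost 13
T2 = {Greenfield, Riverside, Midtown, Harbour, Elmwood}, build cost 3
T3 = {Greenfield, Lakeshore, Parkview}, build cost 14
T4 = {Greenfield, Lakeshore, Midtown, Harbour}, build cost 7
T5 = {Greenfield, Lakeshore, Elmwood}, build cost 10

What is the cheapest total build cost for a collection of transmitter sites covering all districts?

T2, T3 cover every district at build cost 3 + 14 = 17.
Any cover uses at least 2 transmitter sites; among all covering selections none totals below 17.

17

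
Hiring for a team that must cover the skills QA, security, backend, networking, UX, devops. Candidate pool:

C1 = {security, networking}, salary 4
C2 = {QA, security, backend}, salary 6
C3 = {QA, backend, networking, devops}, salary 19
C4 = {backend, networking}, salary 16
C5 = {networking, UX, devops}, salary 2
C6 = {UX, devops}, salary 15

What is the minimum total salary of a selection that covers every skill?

C2, C5 cover every skill at salary 6 + 2 = 8.
Any cover uses at least 2 candidates; among all covering selections none totals below 8.

8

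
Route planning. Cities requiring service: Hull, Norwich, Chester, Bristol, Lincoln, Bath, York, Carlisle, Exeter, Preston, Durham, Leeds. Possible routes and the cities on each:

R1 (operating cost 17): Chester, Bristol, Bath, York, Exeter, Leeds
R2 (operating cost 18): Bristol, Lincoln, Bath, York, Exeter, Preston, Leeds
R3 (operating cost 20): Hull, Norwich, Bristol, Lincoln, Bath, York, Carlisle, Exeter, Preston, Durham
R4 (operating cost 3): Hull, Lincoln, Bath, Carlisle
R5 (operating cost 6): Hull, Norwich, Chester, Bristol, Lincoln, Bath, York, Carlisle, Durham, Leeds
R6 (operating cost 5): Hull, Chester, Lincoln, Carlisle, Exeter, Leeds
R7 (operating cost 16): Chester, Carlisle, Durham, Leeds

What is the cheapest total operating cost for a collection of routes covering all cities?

R2, R5 cover every city at operating cost 18 + 6 = 24.
Any cover uses at least 2 routes; among all covering selections none totals below 24.
Greedy by coverage-per-operating cost would pick R5, R6, R2 for 29 — worse than the optimum 24.

24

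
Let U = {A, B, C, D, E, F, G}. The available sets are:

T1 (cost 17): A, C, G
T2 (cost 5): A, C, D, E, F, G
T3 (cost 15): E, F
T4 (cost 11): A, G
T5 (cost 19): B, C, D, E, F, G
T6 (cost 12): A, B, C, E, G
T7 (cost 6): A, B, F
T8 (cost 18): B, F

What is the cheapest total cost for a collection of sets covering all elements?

11

T2, T7 cover every element at cost 5 + 6 = 11.
Any cover uses at least 2 sets; among all covering selections none totals below 11.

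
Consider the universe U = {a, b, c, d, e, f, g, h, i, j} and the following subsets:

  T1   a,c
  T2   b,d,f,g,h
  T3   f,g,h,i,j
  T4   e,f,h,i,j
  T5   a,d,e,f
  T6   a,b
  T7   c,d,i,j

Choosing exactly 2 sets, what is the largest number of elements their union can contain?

8

Choosing T2, T4 covers {b, d, e, f, g, h, i, j} — 8 elements.
No choice of 2 sets does better; here a, c are left uncovered.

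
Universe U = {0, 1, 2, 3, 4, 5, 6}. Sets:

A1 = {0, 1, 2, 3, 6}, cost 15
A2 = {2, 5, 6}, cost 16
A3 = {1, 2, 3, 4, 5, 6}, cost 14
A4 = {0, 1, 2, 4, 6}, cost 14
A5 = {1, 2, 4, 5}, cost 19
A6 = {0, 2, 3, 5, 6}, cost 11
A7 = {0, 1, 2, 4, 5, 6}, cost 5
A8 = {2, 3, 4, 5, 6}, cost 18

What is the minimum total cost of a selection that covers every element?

16

A6, A7 cover every element at cost 11 + 5 = 16.
Any cover uses at least 2 sets; among all covering selections none totals below 16.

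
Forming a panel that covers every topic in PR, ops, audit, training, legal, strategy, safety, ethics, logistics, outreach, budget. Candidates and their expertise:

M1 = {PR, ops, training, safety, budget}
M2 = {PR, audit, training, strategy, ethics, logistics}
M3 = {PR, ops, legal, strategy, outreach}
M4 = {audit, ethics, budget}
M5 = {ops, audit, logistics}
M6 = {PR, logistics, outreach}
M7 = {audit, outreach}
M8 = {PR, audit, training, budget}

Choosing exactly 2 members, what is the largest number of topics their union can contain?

Choosing M1, M2 covers {PR, ops, audit, training, strategy, safety, ethics, logistics, budget} — 9 topics.
No choice of 2 members does better; here legal, outreach are left uncovered.

9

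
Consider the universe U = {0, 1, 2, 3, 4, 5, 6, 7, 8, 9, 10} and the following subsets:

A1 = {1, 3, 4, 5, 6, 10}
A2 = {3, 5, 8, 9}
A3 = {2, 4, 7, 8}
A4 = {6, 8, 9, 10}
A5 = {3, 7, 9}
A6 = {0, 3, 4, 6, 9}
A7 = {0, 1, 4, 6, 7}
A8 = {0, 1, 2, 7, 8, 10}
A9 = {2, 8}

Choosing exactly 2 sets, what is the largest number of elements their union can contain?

Choosing A1, A8 covers {0, 1, 2, 3, 4, 5, 6, 7, 8, 10} — 10 elements.
No choice of 2 sets does better; here 9 is left uncovered.

10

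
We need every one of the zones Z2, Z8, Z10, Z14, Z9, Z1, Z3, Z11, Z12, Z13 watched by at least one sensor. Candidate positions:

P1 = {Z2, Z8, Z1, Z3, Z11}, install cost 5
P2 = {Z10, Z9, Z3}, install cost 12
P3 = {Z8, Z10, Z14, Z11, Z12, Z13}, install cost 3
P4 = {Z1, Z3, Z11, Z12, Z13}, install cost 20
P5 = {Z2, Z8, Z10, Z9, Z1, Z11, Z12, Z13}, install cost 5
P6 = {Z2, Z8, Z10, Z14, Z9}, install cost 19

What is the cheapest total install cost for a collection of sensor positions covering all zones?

13

P1, P3, P5 cover every zone at install cost 5 + 3 + 5 = 13.
Any cover uses at least 2 sensor positions; among all covering selections none totals below 13.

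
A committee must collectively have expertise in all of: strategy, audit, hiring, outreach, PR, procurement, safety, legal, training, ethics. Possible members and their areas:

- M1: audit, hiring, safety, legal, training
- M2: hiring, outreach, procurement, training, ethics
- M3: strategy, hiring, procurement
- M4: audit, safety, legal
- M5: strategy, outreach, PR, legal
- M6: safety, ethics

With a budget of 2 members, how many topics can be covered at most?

8

Choosing M1, M2 covers {audit, hiring, outreach, procurement, safety, legal, training, ethics} — 8 topics.
No choice of 2 members does better; here strategy, PR are left uncovered.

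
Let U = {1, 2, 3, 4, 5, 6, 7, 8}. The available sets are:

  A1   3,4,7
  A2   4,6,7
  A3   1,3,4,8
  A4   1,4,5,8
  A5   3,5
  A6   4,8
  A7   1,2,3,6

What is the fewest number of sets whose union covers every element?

3

A1, A4, A7 together cover {1, 2, 3, 4, 5, 6, 7, 8} — every element.
No 2 of the 7 sets cover everything (all 21 pairs fall short), so 3 is minimum.
Greedy (largest uncovered first) would take A3, A2, A4, A7 — 4 sets — but 3 suffice.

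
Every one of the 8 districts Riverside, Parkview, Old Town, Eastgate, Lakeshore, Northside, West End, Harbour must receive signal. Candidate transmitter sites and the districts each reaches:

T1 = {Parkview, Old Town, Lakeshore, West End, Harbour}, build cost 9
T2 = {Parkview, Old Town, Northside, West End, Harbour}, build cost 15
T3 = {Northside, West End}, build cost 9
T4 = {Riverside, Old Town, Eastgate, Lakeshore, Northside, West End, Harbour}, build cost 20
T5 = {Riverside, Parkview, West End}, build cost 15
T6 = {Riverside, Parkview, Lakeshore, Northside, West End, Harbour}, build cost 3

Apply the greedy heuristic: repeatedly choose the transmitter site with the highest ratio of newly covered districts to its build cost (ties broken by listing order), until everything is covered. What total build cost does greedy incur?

Pick 1: T6 adds 6 new (Riverside, Parkview, Lakeshore, Northside, West End, Harbour) at build cost 3 (ratio 6/3).
Pick 2: T1 adds 1 new (Old Town) at build cost 9 (ratio 1/9).
Pick 3: T4 adds 1 new (Eastgate) at build cost 20 (ratio 1/20).
Greedy total build cost: 3 + 9 + 20 = 32. (The true optimum is 23, so greedy overshoots here.)

32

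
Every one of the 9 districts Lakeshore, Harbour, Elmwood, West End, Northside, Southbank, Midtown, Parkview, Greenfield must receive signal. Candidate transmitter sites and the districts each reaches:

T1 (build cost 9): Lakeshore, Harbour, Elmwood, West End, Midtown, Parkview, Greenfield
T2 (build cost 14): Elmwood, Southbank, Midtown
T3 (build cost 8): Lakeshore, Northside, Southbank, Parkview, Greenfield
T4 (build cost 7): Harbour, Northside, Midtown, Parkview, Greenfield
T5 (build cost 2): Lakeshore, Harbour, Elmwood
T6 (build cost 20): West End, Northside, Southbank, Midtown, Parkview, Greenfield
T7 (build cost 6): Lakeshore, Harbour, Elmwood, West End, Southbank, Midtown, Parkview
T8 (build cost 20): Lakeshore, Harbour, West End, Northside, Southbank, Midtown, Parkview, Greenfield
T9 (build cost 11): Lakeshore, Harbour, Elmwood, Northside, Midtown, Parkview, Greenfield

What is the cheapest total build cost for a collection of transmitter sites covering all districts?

T4, T7 cover every district at build cost 7 + 6 = 13.
Any cover uses at least 2 transmitter sites; among all covering selections none totals below 13.

13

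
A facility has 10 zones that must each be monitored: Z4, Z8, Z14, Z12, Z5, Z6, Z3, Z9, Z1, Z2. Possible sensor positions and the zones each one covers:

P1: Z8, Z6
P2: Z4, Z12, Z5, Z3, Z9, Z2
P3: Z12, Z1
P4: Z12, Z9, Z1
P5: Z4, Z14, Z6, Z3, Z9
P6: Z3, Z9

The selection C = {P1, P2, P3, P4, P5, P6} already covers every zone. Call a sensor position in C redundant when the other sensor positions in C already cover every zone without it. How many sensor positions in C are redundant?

Drop P1: Z8 uncovered — not redundant.
Drop P2: Z5, Z2 uncovered — not redundant.
Drop P3: the rest still cover every zone — redundant.
Drop P4: the rest still cover every zone — redundant.
Drop P5: Z14 uncovered — not redundant.
Drop P6: the rest still cover every zone — redundant.
3 redundant: P3, P4, P6.

3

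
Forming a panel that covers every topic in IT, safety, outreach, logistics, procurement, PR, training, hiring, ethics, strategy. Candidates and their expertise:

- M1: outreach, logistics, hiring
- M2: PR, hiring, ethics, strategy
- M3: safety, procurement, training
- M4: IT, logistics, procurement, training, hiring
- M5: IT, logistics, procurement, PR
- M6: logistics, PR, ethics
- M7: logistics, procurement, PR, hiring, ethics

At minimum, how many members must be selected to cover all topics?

M1, M2, M3, M4 together cover {IT, safety, outreach, logistics, procurement, PR, training, hiring, ethics, strategy} — every topic.
No 3 of the 7 members cover everything (all 35 triples fall short), so 4 is minimum.

4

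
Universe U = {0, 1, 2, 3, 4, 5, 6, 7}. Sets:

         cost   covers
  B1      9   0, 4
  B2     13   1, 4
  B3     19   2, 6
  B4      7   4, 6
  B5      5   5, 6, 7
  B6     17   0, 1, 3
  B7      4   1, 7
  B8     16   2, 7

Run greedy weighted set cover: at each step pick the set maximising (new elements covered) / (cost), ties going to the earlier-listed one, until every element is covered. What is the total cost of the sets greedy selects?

Pick 1: B5 adds 3 new (5, 6, 7) at cost 5 (ratio 3/5).
Pick 2: B7 adds 1 new (1) at cost 4 (ratio 1/4).
Pick 3: B1 adds 2 new (0, 4) at cost 9 (ratio 2/9).
Pick 4: B8 adds 1 new (2) at cost 16 (ratio 1/16).
Pick 5: B6 adds 1 new (3) at cost 17 (ratio 1/17).
Greedy total cost: 5 + 4 + 9 + 16 + 17 = 51. (The true optimum is 45, so greedy overshoots here.)

51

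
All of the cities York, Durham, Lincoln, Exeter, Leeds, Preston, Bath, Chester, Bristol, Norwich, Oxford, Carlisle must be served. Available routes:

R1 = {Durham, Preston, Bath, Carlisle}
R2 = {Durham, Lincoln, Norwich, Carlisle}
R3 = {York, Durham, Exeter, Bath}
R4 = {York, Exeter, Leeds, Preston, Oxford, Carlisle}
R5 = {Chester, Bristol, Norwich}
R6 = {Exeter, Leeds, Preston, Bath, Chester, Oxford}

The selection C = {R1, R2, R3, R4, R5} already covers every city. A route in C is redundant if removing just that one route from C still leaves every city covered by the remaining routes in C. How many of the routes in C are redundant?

2

Drop R1: the rest still cover every city — redundant.
Drop R2: Lincoln uncovered — not redundant.
Drop R3: the rest still cover every city — redundant.
Drop R4: Leeds, Oxford uncovered — not redundant.
Drop R5: Chester, Bristol uncovered — not redundant.
2 redundant: R1, R3.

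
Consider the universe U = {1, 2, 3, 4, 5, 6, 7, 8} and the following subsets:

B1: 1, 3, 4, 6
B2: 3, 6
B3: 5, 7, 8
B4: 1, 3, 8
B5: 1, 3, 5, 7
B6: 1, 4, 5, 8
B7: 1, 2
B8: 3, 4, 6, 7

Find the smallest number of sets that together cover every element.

B1, B3, B7 together cover {1, 2, 3, 4, 5, 6, 7, 8} — every element.
No 2 of the 8 sets cover everything (all 28 pairs fall short), so 3 is minimum.

3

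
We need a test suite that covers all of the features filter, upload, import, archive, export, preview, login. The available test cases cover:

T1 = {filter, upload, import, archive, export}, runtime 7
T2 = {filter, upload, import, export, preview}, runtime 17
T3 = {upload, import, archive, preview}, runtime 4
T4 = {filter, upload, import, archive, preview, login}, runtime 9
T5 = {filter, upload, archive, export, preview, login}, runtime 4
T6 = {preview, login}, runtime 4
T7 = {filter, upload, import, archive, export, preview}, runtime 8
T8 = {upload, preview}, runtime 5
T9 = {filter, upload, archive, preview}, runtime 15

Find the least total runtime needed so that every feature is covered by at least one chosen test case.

8

T3, T5 cover every feature at runtime 4 + 4 = 8.
Any cover uses at least 2 test cases; among all covering selections none totals below 8.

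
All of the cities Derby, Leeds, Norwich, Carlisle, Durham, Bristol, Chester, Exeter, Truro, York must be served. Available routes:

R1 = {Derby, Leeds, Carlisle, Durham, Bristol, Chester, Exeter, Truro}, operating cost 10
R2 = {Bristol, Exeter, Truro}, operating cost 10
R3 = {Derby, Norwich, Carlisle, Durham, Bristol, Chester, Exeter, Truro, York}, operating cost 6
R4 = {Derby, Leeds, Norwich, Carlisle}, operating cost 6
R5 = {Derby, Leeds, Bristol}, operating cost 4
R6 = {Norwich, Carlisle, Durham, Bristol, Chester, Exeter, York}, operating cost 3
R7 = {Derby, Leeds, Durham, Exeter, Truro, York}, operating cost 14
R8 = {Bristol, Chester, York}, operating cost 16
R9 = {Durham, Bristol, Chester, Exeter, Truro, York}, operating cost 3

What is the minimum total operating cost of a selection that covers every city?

R4, R9 cover every city at operating cost 6 + 3 = 9.
Any cover uses at least 2 routes; among all covering selections none totals below 9.
Greedy by coverage-per-operating cost would pick R6, R5, R9 for 10 — worse than the optimum 9.

9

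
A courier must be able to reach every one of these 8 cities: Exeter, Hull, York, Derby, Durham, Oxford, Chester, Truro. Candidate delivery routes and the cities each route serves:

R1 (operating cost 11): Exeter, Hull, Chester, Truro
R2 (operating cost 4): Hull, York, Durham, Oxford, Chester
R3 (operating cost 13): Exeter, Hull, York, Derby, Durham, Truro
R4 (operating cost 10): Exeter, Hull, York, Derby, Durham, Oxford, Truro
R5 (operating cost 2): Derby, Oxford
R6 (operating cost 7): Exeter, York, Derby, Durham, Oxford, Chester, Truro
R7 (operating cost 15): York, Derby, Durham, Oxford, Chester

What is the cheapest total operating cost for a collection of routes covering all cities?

R2, R6 cover every city at operating cost 4 + 7 = 11.
Any cover uses at least 2 routes; among all covering selections none totals below 11.
Greedy by coverage-per-operating cost would pick R2, R5, R6 for 13 — worse than the optimum 11.

11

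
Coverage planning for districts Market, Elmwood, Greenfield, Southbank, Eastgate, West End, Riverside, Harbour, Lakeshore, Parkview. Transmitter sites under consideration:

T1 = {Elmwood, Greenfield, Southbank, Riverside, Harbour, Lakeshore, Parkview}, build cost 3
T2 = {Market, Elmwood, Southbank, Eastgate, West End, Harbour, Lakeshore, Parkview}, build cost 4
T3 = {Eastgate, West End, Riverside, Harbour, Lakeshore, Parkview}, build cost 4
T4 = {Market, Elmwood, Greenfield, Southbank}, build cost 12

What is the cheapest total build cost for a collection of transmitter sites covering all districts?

7

T1, T2 cover every district at build cost 3 + 4 = 7.
Any cover uses at least 2 transmitter sites; among all covering selections none totals below 7.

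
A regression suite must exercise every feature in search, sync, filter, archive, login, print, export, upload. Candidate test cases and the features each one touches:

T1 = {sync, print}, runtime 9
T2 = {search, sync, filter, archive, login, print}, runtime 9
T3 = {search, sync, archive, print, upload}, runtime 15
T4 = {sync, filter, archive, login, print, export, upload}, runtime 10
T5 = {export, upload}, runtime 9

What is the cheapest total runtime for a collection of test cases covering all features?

T2, T5 cover every feature at runtime 9 + 9 = 18.
Any cover uses at least 2 test cases; among all covering selections none totals below 18.

18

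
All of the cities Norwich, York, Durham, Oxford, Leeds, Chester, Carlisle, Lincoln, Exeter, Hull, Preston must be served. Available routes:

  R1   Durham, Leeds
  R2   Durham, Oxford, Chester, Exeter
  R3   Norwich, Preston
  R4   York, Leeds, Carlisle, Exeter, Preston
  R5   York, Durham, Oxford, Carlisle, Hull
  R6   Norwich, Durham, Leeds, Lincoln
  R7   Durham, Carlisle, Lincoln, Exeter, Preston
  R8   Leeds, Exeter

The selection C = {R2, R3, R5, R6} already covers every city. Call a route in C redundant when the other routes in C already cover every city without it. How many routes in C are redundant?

Drop R2: Chester, Exeter uncovered — not redundant.
Drop R3: Preston uncovered — not redundant.
Drop R5: York, Carlisle, Hull uncovered — not redundant.
Drop R6: Leeds, Lincoln uncovered — not redundant.
None of the routes in C is redundant.

0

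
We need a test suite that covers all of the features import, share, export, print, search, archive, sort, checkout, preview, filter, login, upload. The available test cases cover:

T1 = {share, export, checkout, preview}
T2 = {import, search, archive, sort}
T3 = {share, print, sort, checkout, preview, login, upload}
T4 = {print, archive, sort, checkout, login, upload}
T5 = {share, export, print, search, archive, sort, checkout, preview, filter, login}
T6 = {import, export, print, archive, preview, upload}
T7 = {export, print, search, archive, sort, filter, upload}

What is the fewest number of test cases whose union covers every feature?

2

T5, T6 together cover {import, share, export, print, search, archive, sort, checkout, preview, filter, login, upload} — every feature.
No single test case contains all 12 features, so 2 is optimal.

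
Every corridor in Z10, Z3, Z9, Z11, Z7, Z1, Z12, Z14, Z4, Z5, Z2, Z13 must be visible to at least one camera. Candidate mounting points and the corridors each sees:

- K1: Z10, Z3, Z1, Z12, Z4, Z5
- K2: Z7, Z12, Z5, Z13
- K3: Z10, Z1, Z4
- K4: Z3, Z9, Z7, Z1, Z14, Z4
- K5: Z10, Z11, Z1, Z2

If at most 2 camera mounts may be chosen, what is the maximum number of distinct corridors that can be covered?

9

Choosing K1, K4 covers {Z10, Z3, Z9, Z7, Z1, Z12, Z14, Z4, Z5} — 9 corridors.
No choice of 2 camera mounts does better; here Z11, Z2, Z13 are left uncovered.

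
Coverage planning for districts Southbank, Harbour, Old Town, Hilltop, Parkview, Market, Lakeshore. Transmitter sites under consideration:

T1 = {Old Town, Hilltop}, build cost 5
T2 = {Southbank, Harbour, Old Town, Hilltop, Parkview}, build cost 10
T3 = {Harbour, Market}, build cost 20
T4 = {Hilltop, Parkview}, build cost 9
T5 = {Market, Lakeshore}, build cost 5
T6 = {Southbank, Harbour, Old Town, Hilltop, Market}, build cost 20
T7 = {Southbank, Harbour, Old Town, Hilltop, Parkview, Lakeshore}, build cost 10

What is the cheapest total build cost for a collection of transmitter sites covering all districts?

T2, T5 cover every district at build cost 10 + 5 = 15.
Any cover uses at least 2 transmitter sites; among all covering selections none totals below 15.

15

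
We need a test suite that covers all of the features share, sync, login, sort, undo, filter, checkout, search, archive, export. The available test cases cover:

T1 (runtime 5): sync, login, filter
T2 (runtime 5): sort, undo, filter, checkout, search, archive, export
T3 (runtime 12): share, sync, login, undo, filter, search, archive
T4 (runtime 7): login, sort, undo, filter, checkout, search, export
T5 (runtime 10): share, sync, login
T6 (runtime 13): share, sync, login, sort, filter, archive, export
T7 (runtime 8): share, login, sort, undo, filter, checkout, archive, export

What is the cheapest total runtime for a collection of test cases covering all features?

T2, T5 cover every feature at runtime 5 + 10 = 15.
Any cover uses at least 2 test cases; among all covering selections none totals below 15.

15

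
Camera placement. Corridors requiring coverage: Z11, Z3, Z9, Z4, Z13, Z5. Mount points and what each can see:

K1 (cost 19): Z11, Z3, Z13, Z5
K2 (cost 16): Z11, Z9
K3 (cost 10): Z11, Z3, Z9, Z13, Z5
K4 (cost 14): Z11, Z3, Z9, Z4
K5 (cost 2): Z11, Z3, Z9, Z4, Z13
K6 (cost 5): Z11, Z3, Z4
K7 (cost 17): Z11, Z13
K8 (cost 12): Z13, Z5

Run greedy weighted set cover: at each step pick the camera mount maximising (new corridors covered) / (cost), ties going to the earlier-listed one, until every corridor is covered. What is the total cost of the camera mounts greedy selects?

12

Pick 1: K5 adds 5 new (Z11, Z3, Z9, Z4, Z13) at cost 2 (ratio 5/2).
Pick 2: K3 adds 1 new (Z5) at cost 10 (ratio 1/10).
Greedy total cost: 2 + 10 = 12.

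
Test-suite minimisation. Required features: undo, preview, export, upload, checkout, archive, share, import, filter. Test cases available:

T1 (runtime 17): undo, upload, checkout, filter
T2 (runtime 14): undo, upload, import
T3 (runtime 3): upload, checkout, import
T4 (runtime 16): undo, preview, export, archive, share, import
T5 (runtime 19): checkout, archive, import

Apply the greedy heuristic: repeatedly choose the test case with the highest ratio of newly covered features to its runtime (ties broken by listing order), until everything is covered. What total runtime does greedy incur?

36

Pick 1: T3 adds 3 new (upload, checkout, import) at runtime 3 (ratio 3/3).
Pick 2: T4 adds 5 new (undo, preview, export, archive, share) at runtime 16 (ratio 5/16).
Pick 3: T1 adds 1 new (filter) at runtime 17 (ratio 1/17).
Greedy total runtime: 3 + 16 + 17 = 36. (The true optimum is 33, so greedy overshoots here.)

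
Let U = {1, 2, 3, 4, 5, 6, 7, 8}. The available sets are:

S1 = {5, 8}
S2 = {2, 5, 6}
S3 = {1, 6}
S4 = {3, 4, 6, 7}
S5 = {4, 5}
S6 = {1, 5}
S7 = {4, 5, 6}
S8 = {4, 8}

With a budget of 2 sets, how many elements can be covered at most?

Choosing S1, S4 covers {3, 4, 5, 6, 7, 8} — 6 elements.
No choice of 2 sets does better; here 1, 2 are left uncovered.

6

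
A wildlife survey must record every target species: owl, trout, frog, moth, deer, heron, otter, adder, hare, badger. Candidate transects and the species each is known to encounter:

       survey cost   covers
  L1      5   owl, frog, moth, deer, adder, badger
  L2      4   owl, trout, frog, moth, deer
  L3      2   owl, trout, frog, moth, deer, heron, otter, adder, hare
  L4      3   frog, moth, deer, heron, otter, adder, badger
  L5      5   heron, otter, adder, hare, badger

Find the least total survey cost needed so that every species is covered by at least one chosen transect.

5

L3, L4 cover every species at survey cost 2 + 3 = 5.
Any cover uses at least 2 transects; among all covering selections none totals below 5.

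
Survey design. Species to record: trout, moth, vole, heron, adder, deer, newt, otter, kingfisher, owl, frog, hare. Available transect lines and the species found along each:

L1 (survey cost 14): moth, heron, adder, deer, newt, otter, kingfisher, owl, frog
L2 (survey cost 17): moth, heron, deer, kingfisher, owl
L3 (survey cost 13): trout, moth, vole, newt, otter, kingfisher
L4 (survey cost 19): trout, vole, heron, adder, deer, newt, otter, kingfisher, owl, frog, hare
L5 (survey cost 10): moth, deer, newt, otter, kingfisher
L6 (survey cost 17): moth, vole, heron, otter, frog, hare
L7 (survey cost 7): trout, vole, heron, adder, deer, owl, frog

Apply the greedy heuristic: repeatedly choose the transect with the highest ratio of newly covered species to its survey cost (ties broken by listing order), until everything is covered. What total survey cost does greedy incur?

34

Pick 1: L7 adds 7 new (trout, vole, heron, adder, deer, owl, frog) at survey cost 7 (ratio 7/7).
Pick 2: L5 adds 4 new (moth, newt, otter, kingfisher) at survey cost 10 (ratio 4/10).
Pick 3: L6 adds 1 new (hare) at survey cost 17 (ratio 1/17).
Greedy total survey cost: 7 + 10 + 17 = 34. (The true optimum is 29, so greedy overshoots here.)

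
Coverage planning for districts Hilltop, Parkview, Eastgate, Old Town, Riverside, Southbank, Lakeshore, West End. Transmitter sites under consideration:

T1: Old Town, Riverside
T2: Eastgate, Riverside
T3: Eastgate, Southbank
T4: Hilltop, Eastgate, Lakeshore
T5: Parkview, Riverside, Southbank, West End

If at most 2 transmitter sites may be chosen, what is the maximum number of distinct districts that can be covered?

Choosing T4, T5 covers {Hilltop, Parkview, Eastgate, Riverside, Southbank, Lakeshore, West End} — 7 districts.
No choice of 2 transmitter sites does better; here Old Town is left uncovered.

7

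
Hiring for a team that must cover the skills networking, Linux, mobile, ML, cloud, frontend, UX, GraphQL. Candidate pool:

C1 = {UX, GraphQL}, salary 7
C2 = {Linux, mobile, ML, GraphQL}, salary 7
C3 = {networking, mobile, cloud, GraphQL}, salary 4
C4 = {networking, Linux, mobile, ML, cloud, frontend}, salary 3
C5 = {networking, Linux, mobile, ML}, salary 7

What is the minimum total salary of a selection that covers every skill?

C1, C4 cover every skill at salary 7 + 3 = 10.
Any cover uses at least 2 candidates; among all covering selections none totals below 10.

10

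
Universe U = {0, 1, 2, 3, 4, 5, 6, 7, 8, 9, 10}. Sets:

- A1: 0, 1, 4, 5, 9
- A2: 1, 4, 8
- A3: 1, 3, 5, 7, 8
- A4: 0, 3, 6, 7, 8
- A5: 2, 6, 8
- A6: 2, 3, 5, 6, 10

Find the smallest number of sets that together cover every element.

3

A1, A3, A6 together cover {0, 1, 2, 3, 4, 5, 6, 7, 8, 9, 10} — every element.
No 2 of the 6 sets cover everything (all 15 pairs fall short), so 3 is minimum.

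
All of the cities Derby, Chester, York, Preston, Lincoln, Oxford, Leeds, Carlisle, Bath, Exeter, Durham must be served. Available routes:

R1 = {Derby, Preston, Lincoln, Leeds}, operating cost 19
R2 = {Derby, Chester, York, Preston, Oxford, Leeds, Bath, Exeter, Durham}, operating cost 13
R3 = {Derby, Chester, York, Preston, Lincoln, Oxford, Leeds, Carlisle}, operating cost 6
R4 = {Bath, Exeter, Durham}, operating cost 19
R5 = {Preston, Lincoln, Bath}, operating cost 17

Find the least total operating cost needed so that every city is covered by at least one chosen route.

19

R2, R3 cover every city at operating cost 13 + 6 = 19.
Any cover uses at least 2 routes; among all covering selections none totals below 19.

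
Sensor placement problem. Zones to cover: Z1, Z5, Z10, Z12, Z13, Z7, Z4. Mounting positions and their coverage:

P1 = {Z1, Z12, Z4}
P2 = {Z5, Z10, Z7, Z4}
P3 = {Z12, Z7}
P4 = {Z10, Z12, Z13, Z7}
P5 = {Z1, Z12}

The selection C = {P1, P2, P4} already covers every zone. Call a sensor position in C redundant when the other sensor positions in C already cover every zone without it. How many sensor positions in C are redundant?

0

Drop P1: Z1 uncovered — not redundant.
Drop P2: Z5 uncovered — not redundant.
Drop P4: Z13 uncovered — not redundant.
None of the sensor positions in C is redundant.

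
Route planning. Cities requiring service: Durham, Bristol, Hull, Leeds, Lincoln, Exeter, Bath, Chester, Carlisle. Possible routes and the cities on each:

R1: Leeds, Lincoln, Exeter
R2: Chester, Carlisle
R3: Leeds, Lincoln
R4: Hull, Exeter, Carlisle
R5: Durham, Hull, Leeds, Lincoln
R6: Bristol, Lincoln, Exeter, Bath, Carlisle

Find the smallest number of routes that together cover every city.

R2, R5, R6 together cover {Durham, Bristol, Hull, Leeds, Lincoln, Exeter, Bath, Chester, Carlisle} — every city.
No 2 of the 6 routes cover everything (all 15 pairs fall short), so 3 is minimum.

3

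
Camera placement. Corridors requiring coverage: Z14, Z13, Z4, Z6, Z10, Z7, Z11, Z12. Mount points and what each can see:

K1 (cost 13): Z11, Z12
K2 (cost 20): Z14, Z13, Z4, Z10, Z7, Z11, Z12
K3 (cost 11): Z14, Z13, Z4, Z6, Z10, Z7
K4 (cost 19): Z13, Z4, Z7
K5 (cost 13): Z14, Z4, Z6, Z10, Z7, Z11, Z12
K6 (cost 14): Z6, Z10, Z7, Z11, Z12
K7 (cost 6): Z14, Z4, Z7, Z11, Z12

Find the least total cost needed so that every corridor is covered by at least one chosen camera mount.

K3, K7 cover every corridor at cost 11 + 6 = 17.
Any cover uses at least 2 camera mounts; among all covering selections none totals below 17.

17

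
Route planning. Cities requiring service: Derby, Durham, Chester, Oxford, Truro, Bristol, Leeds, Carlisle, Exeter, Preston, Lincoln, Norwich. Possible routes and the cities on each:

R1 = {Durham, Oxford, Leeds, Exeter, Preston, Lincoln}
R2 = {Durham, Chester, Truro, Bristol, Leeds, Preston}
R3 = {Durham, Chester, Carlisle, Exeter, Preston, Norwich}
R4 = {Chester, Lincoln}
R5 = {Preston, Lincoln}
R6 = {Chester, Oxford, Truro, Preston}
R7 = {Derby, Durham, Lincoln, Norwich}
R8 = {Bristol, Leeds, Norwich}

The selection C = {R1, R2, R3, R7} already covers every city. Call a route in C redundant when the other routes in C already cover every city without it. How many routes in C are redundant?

0

Drop R1: Oxford uncovered — not redundant.
Drop R2: Truro, Bristol uncovered — not redundant.
Drop R3: Carlisle uncovered — not redundant.
Drop R7: Derby uncovered — not redundant.
None of the routes in C is redundant.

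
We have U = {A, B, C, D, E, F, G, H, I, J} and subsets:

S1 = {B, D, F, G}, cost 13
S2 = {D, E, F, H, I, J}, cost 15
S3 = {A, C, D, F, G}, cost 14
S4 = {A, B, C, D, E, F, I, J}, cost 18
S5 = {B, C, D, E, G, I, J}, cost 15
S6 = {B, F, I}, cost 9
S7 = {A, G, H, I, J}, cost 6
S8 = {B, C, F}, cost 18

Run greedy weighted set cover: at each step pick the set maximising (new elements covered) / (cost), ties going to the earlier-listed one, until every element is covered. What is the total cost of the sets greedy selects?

Pick 1: S7 adds 5 new (A, G, H, I, J) at cost 6 (ratio 5/6).
Pick 2: S4 adds 5 new (B, C, D, E, F) at cost 18 (ratio 5/18).
Greedy total cost: 6 + 18 = 24.

24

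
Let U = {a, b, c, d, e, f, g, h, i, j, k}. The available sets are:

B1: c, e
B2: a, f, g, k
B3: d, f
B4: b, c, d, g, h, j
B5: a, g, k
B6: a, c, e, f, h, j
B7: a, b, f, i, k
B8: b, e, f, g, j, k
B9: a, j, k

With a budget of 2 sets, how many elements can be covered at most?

Choosing B4, B7 covers {a, b, c, d, f, g, h, i, j, k} — 10 elements.
No choice of 2 sets does better; here e is left uncovered.

10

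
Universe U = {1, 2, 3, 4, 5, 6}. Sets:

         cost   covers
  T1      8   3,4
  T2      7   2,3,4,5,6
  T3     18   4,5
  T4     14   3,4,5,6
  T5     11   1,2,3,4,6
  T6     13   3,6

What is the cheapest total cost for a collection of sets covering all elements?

T2, T5 cover every element at cost 7 + 11 = 18.
Any cover uses at least 2 sets; among all covering selections none totals below 18.

18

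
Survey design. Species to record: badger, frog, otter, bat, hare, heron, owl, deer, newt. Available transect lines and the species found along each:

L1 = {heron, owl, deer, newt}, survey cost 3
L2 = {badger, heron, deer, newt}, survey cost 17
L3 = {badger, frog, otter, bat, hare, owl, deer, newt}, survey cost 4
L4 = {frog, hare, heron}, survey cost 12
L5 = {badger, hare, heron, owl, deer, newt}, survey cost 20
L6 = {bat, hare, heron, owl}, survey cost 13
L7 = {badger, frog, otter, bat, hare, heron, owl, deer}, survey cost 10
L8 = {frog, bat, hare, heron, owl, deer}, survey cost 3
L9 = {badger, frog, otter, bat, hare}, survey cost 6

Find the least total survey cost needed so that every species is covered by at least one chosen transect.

L1, L3 cover every species at survey cost 3 + 4 = 7.
Any cover uses at least 2 transects; among all covering selections none totals below 7.

7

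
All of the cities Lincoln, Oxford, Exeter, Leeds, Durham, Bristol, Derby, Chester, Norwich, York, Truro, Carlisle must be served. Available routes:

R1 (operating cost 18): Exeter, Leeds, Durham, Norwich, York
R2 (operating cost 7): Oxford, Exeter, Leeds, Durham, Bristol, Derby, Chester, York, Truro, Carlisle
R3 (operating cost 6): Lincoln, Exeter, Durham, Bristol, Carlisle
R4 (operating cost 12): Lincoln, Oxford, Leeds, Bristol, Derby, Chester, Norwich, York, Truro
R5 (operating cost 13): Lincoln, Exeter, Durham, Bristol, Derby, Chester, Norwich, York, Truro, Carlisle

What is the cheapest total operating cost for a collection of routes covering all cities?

R3, R4 cover every city at operating cost 6 + 12 = 18.
Any cover uses at least 2 routes; among all covering selections none totals below 18.
Greedy by coverage-per-operating cost would pick R2, R3, R4 for 25 — worse than the optimum 18.

18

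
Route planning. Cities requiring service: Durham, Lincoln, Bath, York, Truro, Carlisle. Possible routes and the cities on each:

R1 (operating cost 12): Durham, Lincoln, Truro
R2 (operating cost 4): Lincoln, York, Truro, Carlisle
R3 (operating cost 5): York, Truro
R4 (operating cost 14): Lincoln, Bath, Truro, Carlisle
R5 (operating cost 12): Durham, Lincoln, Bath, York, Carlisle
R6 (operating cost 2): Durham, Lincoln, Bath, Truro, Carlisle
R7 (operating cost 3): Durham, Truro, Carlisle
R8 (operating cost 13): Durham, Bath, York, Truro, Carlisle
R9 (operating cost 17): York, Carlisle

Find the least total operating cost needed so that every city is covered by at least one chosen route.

R2, R6 cover every city at operating cost 4 + 2 = 6.
Any cover uses at least 2 routes; among all covering selections none totals below 6.

6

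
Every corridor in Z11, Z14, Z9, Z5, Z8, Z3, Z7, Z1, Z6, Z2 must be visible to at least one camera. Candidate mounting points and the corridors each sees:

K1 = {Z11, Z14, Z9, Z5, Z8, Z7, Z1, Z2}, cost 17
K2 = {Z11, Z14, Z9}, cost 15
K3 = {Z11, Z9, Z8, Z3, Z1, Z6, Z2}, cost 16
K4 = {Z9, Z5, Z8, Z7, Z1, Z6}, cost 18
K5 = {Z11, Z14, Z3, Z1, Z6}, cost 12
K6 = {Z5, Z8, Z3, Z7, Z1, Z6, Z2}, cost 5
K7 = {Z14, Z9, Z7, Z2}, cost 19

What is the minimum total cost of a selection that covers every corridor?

20

K2, K6 cover every corridor at cost 15 + 5 = 20.
Any cover uses at least 2 camera mounts; among all covering selections none totals below 20.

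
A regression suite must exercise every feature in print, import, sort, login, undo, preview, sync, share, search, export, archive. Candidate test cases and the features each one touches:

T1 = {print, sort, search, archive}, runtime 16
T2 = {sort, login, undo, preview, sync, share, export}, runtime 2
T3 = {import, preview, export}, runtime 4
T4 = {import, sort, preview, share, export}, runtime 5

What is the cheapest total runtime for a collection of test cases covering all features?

T1, T2, T3 cover every feature at runtime 16 + 2 + 4 = 22.
Any cover uses at least 3 test cases; among all covering selections none totals below 22.

22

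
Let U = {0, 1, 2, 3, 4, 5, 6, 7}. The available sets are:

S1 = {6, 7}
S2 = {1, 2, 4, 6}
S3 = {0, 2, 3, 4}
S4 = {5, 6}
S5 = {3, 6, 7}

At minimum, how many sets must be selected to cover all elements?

S1, S2, S3, S4 together cover {0, 1, 2, 3, 4, 5, 6, 7} — every element.
No 3 of the 5 sets cover everything (all 10 triples fall short), so 4 is minimum.

4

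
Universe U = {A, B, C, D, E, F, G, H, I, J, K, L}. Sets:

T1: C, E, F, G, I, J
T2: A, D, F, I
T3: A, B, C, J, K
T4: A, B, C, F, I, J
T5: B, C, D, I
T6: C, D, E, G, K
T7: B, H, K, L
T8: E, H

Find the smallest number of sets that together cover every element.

3

T1, T2, T7 together cover {A, B, C, D, E, F, G, H, I, J, K, L} — every element.
No 2 of the 8 sets cover everything (all 28 pairs fall short), so 3 is minimum.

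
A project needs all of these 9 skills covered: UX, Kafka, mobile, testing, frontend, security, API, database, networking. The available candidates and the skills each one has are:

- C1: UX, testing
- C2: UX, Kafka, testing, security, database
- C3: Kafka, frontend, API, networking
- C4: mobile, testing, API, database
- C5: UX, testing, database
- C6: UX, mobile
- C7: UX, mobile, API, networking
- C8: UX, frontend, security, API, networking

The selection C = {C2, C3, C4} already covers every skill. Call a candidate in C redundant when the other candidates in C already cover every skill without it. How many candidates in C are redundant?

Drop C2: UX, security uncovered — not redundant.
Drop C3: frontend, networking uncovered — not redundant.
Drop C4: mobile uncovered — not redundant.
None of the candidates in C is redundant.

0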